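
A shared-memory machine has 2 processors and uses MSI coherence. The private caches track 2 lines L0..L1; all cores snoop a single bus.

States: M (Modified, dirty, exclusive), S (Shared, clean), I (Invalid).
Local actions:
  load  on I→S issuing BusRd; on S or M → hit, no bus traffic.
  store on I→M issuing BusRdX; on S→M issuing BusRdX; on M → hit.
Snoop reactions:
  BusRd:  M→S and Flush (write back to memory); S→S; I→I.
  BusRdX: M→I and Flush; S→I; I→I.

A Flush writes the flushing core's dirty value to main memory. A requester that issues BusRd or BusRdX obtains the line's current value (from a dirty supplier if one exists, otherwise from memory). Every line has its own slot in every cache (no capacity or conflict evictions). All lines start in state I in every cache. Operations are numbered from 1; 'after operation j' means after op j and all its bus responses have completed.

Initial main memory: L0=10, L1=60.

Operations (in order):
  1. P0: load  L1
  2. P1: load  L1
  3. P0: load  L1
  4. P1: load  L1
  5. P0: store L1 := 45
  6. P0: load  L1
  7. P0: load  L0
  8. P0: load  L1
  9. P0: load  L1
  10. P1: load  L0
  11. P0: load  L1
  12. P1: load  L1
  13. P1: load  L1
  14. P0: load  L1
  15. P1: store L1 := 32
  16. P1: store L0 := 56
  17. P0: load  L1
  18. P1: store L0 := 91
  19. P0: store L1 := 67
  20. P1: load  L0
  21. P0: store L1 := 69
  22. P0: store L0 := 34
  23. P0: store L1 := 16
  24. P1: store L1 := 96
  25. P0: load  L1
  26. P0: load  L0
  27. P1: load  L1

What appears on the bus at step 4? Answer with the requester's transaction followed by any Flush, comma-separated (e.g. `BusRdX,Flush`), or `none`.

  op1 P0: load  L1 → S/I on L1; bus BusRd; mem=60
  op2 P1: load  L1 → S/S on L1; bus BusRd; mem=60
  op3 P0: load  L1 → S/S on L1; bus (none); mem=60
  op4 P1: load  L1 → S/S on L1; bus (none); mem=60
  op5 P0: store L1 := 45 → M/I on L1; bus BusRdX; mem=60
  op6 P0: load  L1 → M/I on L1; bus (none); mem=60
  op7 P0: load  L0 → S/I on L0; bus BusRd; mem=10
  op8 P0: load  L1 → M/I on L1; bus (none); mem=60
  op9 P0: load  L1 → M/I on L1; bus (none); mem=60
  op10 P1: load  L0 → S/S on L0; bus BusRd; mem=10
  op11 P0: load  L1 → M/I on L1; bus (none); mem=60
  op12 P1: load  L1 → S/S on L1; bus BusRd Flush; mem=45
  op13 P1: load  L1 → S/S on L1; bus (none); mem=45
  op14 P0: load  L1 → S/S on L1; bus (none); mem=45
  op15 P1: store L1 := 32 → I/M on L1; bus BusRdX; mem=45
  op16 P1: store L0 := 56 → I/M on L0; bus BusRdX; mem=10
  op17 P0: load  L1 → S/S on L1; bus BusRd Flush; mem=32
  op18 P1: store L0 := 91 → I/M on L0; bus (none); mem=10
  op19 P0: store L1 := 67 → M/I on L1; bus BusRdX; mem=32
  op20 P1: load  L0 → I/M on L0; bus (none); mem=10
  op21 P0: store L1 := 69 → M/I on L1; bus (none); mem=32
  op22 P0: store L0 := 34 → M/I on L0; bus BusRdX Flush; mem=91
  op23 P0: store L1 := 16 → M/I on L1; bus (none); mem=32
  op24 P1: store L1 := 96 → I/M on L1; bus BusRdX Flush; mem=16
  op25 P0: load  L1 → S/S on L1; bus BusRd Flush; mem=96
  op26 P0: load  L0 → M/I on L0; bus (none); mem=91
  op27 P1: load  L1 → S/S on L1; bus (none); mem=96

bus = none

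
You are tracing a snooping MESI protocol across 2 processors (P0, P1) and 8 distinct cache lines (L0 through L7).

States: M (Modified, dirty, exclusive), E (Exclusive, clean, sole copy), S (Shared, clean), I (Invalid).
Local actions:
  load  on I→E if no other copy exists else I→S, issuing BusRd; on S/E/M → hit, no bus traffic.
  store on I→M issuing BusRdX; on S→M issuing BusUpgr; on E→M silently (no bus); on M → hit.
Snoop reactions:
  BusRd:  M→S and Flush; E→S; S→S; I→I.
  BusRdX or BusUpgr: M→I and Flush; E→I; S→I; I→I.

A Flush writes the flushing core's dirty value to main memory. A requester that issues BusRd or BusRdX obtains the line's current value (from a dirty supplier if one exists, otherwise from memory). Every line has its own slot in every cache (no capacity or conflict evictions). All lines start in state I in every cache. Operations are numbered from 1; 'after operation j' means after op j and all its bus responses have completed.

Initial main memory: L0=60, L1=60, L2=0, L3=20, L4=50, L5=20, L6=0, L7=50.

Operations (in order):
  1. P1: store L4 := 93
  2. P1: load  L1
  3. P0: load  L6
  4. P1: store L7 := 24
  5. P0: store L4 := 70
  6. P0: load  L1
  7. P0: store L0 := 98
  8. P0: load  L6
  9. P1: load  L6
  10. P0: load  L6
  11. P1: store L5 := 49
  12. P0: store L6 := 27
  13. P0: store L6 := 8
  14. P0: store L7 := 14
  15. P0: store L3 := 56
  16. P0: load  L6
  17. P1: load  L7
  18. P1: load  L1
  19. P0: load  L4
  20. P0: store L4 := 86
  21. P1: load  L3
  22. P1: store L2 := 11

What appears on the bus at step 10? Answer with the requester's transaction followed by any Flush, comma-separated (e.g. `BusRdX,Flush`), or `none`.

bus = none

1. P1: store L4 := 93  bus=[BusRdX]  L4: P0=I P1=M  mem[L4]=50
2. P1: load  L1  bus=[BusRd]  L1: P0=I P1=E  mem[L1]=60
3. P0: load  L6  bus=[BusRd]  L6: P0=E P1=I  mem[L6]=0
4. P1: store L7 := 24  bus=[BusRdX]  L7: P0=I P1=M  mem[L7]=50
5. P0: store L4 := 70  bus=[BusRdX,Flush]  L4: P0=M P1=I  mem[L4]=93
6. P0: load  L1  bus=[BusRd]  L1: P0=S P1=S  mem[L1]=60
7. P0: store L0 := 98  bus=[BusRdX]  L0: P0=M P1=I  mem[L0]=60
8. P0: load  L6  bus=[-]  L6: P0=E P1=I  mem[L6]=0
9. P1: load  L6  bus=[BusRd]  L6: P0=S P1=S  mem[L6]=0
10. P0: load  L6  bus=[-]  L6: P0=S P1=S  mem[L6]=0
11. P1: store L5 := 49  bus=[BusRdX]  L5: P0=I P1=M  mem[L5]=20
12. P0: store L6 := 27  bus=[BusUpgr]  L6: P0=M P1=I  mem[L6]=0
13. P0: store L6 := 8  bus=[-]  L6: P0=M P1=I  mem[L6]=0
14. P0: store L7 := 14  bus=[BusRdX,Flush]  L7: P0=M P1=I  mem[L7]=24
15. P0: store L3 := 56  bus=[BusRdX]  L3: P0=M P1=I  mem[L3]=20
16. P0: load  L6  bus=[-]  L6: P0=M P1=I  mem[L6]=0
17. P1: load  L7  bus=[BusRd,Flush]  L7: P0=S P1=S  mem[L7]=14
18. P1: load  L1  bus=[-]  L1: P0=S P1=S  mem[L1]=60
19. P0: load  L4  bus=[-]  L4: P0=M P1=I  mem[L4]=93
20. P0: store L4 := 86  bus=[-]  L4: P0=M P1=I  mem[L4]=93
21. P1: load  L3  bus=[BusRd,Flush]  L3: P0=S P1=S  mem[L3]=56
22. P1: store L2 := 11  bus=[BusRdX]  L2: P0=I P1=M  mem[L2]=0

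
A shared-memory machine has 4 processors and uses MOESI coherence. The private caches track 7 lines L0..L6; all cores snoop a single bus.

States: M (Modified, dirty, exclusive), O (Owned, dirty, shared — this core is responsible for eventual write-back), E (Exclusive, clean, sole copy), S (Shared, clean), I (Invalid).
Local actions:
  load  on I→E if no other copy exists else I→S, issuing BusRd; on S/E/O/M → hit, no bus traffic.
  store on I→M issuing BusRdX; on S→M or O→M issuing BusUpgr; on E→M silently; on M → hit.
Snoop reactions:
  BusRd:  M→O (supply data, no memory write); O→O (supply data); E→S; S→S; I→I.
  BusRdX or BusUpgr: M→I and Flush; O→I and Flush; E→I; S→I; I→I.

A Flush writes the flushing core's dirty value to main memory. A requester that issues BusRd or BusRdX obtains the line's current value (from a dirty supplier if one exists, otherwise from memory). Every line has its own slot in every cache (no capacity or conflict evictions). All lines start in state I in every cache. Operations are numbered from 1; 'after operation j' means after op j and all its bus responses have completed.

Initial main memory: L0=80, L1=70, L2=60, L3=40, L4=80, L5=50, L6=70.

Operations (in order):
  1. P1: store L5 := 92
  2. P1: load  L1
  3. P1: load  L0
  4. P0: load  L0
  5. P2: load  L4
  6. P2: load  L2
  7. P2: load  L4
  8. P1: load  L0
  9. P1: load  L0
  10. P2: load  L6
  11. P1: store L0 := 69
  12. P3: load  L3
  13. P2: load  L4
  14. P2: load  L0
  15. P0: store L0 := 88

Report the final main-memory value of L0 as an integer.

memory[L0] = 69

1. P1: store L5 := 92  bus=[BusRdX]  L5: P0=I P1=M P2=I P3=I  mem[L5]=50
2. P1: load  L1  bus=[BusRd]  L1: P0=I P1=E P2=I P3=I  mem[L1]=70
3. P1: load  L0  bus=[BusRd]  L0: P0=I P1=E P2=I P3=I  mem[L0]=80
4. P0: load  L0  bus=[BusRd]  L0: P0=S P1=S P2=I P3=I  mem[L0]=80
5. P2: load  L4  bus=[BusRd]  L4: P0=I P1=I P2=E P3=I  mem[L4]=80
6. P2: load  L2  bus=[BusRd]  L2: P0=I P1=I P2=E P3=I  mem[L2]=60
7. P2: load  L4  bus=[-]  L4: P0=I P1=I P2=E P3=I  mem[L4]=80
8. P1: load  L0  bus=[-]  L0: P0=S P1=S P2=I P3=I  mem[L0]=80
9. P1: load  L0  bus=[-]  L0: P0=S P1=S P2=I P3=I  mem[L0]=80
10. P2: load  L6  bus=[BusRd]  L6: P0=I P1=I P2=E P3=I  mem[L6]=70
11. P1: store L0 := 69  bus=[BusUpgr]  L0: P0=I P1=M P2=I P3=I  mem[L0]=80
12. P3: load  L3  bus=[BusRd]  L3: P0=I P1=I P2=I P3=E  mem[L3]=40
13. P2: load  L4  bus=[-]  L4: P0=I P1=I P2=E P3=I  mem[L4]=80
14. P2: load  L0  bus=[BusRd]  L0: P0=I P1=O P2=S P3=I  mem[L0]=80
15. P0: store L0 := 88  bus=[BusRdX,Flush]  L0: P0=M P1=I P2=I P3=I  mem[L0]=69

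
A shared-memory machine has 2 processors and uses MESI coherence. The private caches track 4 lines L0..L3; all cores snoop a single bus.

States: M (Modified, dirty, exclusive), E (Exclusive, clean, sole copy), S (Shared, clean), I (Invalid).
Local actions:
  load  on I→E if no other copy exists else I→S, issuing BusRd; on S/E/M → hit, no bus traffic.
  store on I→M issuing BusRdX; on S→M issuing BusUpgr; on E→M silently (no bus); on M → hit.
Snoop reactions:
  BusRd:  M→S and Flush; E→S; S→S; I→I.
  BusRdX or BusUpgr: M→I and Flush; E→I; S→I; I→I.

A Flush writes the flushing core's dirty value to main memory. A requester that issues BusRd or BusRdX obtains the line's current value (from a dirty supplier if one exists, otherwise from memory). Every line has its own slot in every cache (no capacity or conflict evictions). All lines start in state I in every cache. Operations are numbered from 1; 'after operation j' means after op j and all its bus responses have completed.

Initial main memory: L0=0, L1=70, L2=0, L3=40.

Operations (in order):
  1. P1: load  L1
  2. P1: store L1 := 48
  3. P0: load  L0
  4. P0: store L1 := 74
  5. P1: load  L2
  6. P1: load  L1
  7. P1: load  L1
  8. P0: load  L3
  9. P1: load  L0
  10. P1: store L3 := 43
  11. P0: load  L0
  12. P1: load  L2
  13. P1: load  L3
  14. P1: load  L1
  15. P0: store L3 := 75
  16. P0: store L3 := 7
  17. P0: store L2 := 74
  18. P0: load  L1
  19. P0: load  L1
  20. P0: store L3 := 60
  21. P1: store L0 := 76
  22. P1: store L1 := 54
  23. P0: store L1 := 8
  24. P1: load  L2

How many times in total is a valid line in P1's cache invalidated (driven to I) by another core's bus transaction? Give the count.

1. P1: load  L1  bus=[BusRd]  L1: P0=I P1=E  mem[L1]=70
2. P1: store L1 := 48  bus=[-]  L1: P0=I P1=M  mem[L1]=70
3. P0: load  L0  bus=[BusRd]  L0: P0=E P1=I  mem[L0]=0
4. P0: store L1 := 74  bus=[BusRdX,Flush]  L1: P0=M P1=I  mem[L1]=48
5. P1: load  L2  bus=[BusRd]  L2: P0=I P1=E  mem[L2]=0
6. P1: load  L1  bus=[BusRd,Flush]  L1: P0=S P1=S  mem[L1]=74
7. P1: load  L1  bus=[-]  L1: P0=S P1=S  mem[L1]=74
8. P0: load  L3  bus=[BusRd]  L3: P0=E P1=I  mem[L3]=40
9. P1: load  L0  bus=[BusRd]  L0: P0=S P1=S  mem[L0]=0
10. P1: store L3 := 43  bus=[BusRdX]  L3: P0=I P1=M  mem[L3]=40
11. P0: load  L0  bus=[-]  L0: P0=S P1=S  mem[L0]=0
12. P1: load  L2  bus=[-]  L2: P0=I P1=E  mem[L2]=0
13. P1: load  L3  bus=[-]  L3: P0=I P1=M  mem[L3]=40
14. P1: load  L1  bus=[-]  L1: P0=S P1=S  mem[L1]=74
15. P0: store L3 := 75  bus=[BusRdX,Flush]  L3: P0=M P1=I  mem[L3]=43
16. P0: store L3 := 7  bus=[-]  L3: P0=M P1=I  mem[L3]=43
17. P0: store L2 := 74  bus=[BusRdX]  L2: P0=M P1=I  mem[L2]=0
18. P0: load  L1  bus=[-]  L1: P0=S P1=S  mem[L1]=74
19. P0: load  L1  bus=[-]  L1: P0=S P1=S  mem[L1]=74
20. P0: store L3 := 60  bus=[-]  L3: P0=M P1=I  mem[L3]=43
21. P1: store L0 := 76  bus=[BusUpgr]  L0: P0=I P1=M  mem[L0]=0
22. P1: store L1 := 54  bus=[BusUpgr]  L1: P0=I P1=M  mem[L1]=74
23. P0: store L1 := 8  bus=[BusRdX,Flush]  L1: P0=M P1=I  mem[L1]=54
24. P1: load  L2  bus=[BusRd,Flush]  L2: P0=S P1=S  mem[L2]=74

invalidations = 4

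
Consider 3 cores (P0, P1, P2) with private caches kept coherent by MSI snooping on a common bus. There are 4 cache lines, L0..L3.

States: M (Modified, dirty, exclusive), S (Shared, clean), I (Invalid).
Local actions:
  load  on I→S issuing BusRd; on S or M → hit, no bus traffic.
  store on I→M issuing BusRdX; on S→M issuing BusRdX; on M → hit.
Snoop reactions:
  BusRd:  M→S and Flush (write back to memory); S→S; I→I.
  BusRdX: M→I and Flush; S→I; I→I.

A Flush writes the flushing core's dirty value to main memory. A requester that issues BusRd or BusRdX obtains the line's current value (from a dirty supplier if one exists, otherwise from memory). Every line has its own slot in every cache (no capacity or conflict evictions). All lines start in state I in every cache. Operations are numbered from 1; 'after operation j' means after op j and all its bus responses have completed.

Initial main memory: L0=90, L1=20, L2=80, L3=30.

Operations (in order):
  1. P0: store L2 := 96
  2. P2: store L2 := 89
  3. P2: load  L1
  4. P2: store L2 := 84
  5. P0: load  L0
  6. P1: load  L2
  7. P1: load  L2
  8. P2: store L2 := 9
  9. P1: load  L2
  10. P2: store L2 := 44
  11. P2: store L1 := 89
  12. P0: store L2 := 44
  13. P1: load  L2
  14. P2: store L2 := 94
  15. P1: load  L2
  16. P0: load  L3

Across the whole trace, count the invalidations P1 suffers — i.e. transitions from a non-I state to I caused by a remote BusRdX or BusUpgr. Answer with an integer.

  op1 P0: store L2 := 96 → M/I/I on L2; bus BusRdX; mem=80
  op2 P2: store L2 := 89 → I/I/M on L2; bus BusRdX Flush; mem=96
  op3 P2: load  L1 → I/I/S on L1; bus BusRd; mem=20
  op4 P2: store L2 := 84 → I/I/M on L2; bus (none); mem=96
  op5 P0: load  L0 → S/I/I on L0; bus BusRd; mem=90
  op6 P1: load  L2 → I/S/S on L2; bus BusRd Flush; mem=84
  op7 P1: load  L2 → I/S/S on L2; bus (none); mem=84
  op8 P2: store L2 := 9 → I/I/M on L2; bus BusRdX; mem=84
  op9 P1: load  L2 → I/S/S on L2; bus BusRd Flush; mem=9
  op10 P2: store L2 := 44 → I/I/M on L2; bus BusRdX; mem=9
  op11 P2: store L1 := 89 → I/I/M on L1; bus BusRdX; mem=20
  op12 P0: store L2 := 44 → M/I/I on L2; bus BusRdX Flush; mem=44
  op13 P1: load  L2 → S/S/I on L2; bus BusRd Flush; mem=44
  op14 P2: store L2 := 94 → I/I/M on L2; bus BusRdX; mem=44
  op15 P1: load  L2 → I/S/S on L2; bus BusRd Flush; mem=94
  op16 P0: load  L3 → S/I/I on L3; bus BusRd; mem=30

invalidations = 3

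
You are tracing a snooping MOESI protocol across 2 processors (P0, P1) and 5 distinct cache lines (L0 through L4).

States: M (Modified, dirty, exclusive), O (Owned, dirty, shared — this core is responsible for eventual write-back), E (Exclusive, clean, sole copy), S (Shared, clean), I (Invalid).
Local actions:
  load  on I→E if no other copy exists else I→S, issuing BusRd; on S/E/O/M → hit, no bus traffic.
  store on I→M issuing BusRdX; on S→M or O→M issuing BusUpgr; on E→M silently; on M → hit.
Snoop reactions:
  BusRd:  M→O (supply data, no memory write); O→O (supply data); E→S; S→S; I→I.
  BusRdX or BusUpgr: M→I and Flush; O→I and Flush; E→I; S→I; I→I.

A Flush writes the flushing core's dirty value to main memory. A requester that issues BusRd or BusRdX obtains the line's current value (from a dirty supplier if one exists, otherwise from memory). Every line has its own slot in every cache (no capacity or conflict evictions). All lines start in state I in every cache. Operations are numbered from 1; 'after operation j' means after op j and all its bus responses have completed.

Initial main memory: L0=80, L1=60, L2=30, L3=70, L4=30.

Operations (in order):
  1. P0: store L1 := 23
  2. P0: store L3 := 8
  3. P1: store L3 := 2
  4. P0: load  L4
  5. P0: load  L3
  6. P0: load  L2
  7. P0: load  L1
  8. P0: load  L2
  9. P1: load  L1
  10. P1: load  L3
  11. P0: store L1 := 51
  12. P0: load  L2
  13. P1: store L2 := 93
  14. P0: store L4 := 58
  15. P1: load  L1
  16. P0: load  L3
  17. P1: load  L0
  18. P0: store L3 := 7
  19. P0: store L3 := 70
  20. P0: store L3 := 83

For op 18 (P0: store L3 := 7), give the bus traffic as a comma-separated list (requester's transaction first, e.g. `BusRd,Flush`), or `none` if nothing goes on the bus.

  op1 P0: store L1 := 23 → M/I on L1; bus BusRdX; mem=60
  op2 P0: store L3 := 8 → M/I on L3; bus BusRdX; mem=70
  op3 P1: store L3 := 2 → I/M on L3; bus BusRdX Flush; mem=8
  op4 P0: load  L4 → E/I on L4; bus BusRd; mem=30
  op5 P0: load  L3 → S/O on L3; bus BusRd; mem=8
  op6 P0: load  L2 → E/I on L2; bus BusRd; mem=30
  op7 P0: load  L1 → M/I on L1; bus (none); mem=60
  op8 P0: load  L2 → E/I on L2; bus (none); mem=30
  op9 P1: load  L1 → O/S on L1; bus BusRd; mem=60
  op10 P1: load  L3 → S/O on L3; bus (none); mem=8
  op11 P0: store L1 := 51 → M/I on L1; bus BusUpgr; mem=60
  op12 P0: load  L2 → E/I on L2; bus (none); mem=30
  op13 P1: store L2 := 93 → I/M on L2; bus BusRdX; mem=30
  op14 P0: store L4 := 58 → M/I on L4; bus (none); mem=30
  op15 P1: load  L1 → O/S on L1; bus BusRd; mem=60
  op16 P0: load  L3 → S/O on L3; bus (none); mem=8
  op17 P1: load  L0 → I/E on L0; bus BusRd; mem=80
  op18 P0: store L3 := 7 → M/I on L3; bus BusUpgr Flush; mem=2
  op19 P0: store L3 := 70 → M/I on L3; bus (none); mem=2
  op20 P0: store L3 := 83 → M/I on L3; bus (none); mem=2

bus = BusUpgr,Flush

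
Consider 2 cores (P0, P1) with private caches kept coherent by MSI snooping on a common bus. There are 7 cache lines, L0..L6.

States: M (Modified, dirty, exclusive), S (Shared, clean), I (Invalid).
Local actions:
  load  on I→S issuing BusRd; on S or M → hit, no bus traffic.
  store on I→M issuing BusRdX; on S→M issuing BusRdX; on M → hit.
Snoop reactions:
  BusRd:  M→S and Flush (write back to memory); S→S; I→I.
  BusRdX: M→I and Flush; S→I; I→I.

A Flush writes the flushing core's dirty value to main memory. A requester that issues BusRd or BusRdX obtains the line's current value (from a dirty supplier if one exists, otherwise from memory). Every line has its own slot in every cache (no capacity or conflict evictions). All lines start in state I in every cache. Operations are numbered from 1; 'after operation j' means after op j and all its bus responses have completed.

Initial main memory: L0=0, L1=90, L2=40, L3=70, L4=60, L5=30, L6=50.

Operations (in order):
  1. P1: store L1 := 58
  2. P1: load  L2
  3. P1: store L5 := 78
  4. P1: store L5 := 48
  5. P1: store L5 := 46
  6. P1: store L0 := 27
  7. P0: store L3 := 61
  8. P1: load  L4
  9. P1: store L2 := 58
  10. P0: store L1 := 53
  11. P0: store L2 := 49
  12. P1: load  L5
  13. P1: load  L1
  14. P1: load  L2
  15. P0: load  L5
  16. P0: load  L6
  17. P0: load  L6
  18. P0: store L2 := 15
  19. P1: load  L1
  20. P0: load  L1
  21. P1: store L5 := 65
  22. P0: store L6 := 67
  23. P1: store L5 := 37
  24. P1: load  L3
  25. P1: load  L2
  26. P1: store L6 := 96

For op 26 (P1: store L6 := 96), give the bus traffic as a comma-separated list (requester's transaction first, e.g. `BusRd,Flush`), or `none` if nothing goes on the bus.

  op1 P1: store L1 := 58 → I/M on L1; bus BusRdX; mem=90
  op2 P1: load  L2 → I/S on L2; bus BusRd; mem=40
  op3 P1: store L5 := 78 → I/M on L5; bus BusRdX; mem=30
  op4 P1: store L5 := 48 → I/M on L5; bus (none); mem=30
  op5 P1: store L5 := 46 → I/M on L5; bus (none); mem=30
  op6 P1: store L0 := 27 → I/M on L0; bus BusRdX; mem=0
  op7 P0: store L3 := 61 → M/I on L3; bus BusRdX; mem=70
  op8 P1: load  L4 → I/S on L4; bus BusRd; mem=60
  op9 P1: store L2 := 58 → I/M on L2; bus BusRdX; mem=40
  op10 P0: store L1 := 53 → M/I on L1; bus BusRdX Flush; mem=58
  op11 P0: store L2 := 49 → M/I on L2; bus BusRdX Flush; mem=58
  op12 P1: load  L5 → I/M on L5; bus (none); mem=30
  op13 P1: load  L1 → S/S on L1; bus BusRd Flush; mem=53
  op14 P1: load  L2 → S/S on L2; bus BusRd Flush; mem=49
  op15 P0: load  L5 → S/S on L5; bus BusRd Flush; mem=46
  op16 P0: load  L6 → S/I on L6; bus BusRd; mem=50
  op17 P0: load  L6 → S/I on L6; bus (none); mem=50
  op18 P0: store L2 := 15 → M/I on L2; bus BusRdX; mem=49
  op19 P1: load  L1 → S/S on L1; bus (none); mem=53
  op20 P0: load  L1 → S/S on L1; bus (none); mem=53
  op21 P1: store L5 := 65 → I/M on L5; bus BusRdX; mem=46
  op22 P0: store L6 := 67 → M/I on L6; bus BusRdX; mem=50
  op23 P1: store L5 := 37 → I/M on L5; bus (none); mem=46
  op24 P1: load  L3 → S/S on L3; bus BusRd Flush; mem=61
  op25 P1: load  L2 → S/S on L2; bus BusRd Flush; mem=15
  op26 P1: store L6 := 96 → I/M on L6; bus BusRdX Flush; mem=67

bus = BusRdX,Flush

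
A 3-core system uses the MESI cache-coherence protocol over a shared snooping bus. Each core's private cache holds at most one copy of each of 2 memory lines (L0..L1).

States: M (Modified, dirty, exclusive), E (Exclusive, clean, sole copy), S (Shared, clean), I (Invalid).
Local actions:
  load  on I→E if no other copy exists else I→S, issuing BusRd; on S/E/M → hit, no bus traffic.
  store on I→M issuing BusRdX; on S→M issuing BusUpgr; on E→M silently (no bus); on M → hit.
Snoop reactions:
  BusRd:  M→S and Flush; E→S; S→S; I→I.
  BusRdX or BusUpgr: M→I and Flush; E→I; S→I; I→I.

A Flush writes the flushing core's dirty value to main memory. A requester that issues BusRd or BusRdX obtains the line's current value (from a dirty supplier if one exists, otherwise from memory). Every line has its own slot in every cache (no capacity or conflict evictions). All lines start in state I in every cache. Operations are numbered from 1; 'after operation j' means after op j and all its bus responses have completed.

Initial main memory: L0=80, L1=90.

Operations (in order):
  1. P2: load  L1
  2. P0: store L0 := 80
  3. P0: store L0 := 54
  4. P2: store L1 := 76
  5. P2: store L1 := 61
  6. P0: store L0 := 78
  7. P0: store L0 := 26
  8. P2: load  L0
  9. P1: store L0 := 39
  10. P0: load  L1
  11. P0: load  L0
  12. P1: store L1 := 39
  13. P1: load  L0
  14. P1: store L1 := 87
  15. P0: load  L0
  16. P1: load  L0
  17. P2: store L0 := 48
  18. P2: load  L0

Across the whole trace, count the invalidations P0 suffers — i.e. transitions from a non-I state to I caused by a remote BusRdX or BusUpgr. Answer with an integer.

invalidations = 3

step 1: P2: load  L1  ⟶  IIE  (L1)  txn=BusRd  M[L1]=90
step 2: P0: store L0 := 80  ⟶  MII  (L0)  txn=BusRdX  M[L0]=80
step 3: P0: store L0 := 54  ⟶  MII  (L0)  txn=∅  M[L0]=80
step 4: P2: store L1 := 76  ⟶  IIM  (L1)  txn=∅  M[L1]=90
step 5: P2: store L1 := 61  ⟶  IIM  (L1)  txn=∅  M[L1]=90
step 6: P0: store L0 := 78  ⟶  MII  (L0)  txn=∅  M[L0]=80
step 7: P0: store L0 := 26  ⟶  MII  (L0)  txn=∅  M[L0]=80
step 8: P2: load  L0  ⟶  SIS  (L0)  txn=BusRd+Flush  M[L0]=26
step 9: P1: store L0 := 39  ⟶  IMI  (L0)  txn=BusRdX  M[L0]=26
step 10: P0: load  L1  ⟶  SIS  (L1)  txn=BusRd+Flush  M[L1]=61
step 11: P0: load  L0  ⟶  SSI  (L0)  txn=BusRd+Flush  M[L0]=39
step 12: P1: store L1 := 39  ⟶  IMI  (L1)  txn=BusRdX  M[L1]=61
step 13: P1: load  L0  ⟶  SSI  (L0)  txn=∅  M[L0]=39
step 14: P1: store L1 := 87  ⟶  IMI  (L1)  txn=∅  M[L1]=61
step 15: P0: load  L0  ⟶  SSI  (L0)  txn=∅  M[L0]=39
step 16: P1: load  L0  ⟶  SSI  (L0)  txn=∅  M[L0]=39
step 17: P2: store L0 := 48  ⟶  IIM  (L0)  txn=BusRdX  M[L0]=39
step 18: P2: load  L0  ⟶  IIM  (L0)  txn=∅  M[L0]=39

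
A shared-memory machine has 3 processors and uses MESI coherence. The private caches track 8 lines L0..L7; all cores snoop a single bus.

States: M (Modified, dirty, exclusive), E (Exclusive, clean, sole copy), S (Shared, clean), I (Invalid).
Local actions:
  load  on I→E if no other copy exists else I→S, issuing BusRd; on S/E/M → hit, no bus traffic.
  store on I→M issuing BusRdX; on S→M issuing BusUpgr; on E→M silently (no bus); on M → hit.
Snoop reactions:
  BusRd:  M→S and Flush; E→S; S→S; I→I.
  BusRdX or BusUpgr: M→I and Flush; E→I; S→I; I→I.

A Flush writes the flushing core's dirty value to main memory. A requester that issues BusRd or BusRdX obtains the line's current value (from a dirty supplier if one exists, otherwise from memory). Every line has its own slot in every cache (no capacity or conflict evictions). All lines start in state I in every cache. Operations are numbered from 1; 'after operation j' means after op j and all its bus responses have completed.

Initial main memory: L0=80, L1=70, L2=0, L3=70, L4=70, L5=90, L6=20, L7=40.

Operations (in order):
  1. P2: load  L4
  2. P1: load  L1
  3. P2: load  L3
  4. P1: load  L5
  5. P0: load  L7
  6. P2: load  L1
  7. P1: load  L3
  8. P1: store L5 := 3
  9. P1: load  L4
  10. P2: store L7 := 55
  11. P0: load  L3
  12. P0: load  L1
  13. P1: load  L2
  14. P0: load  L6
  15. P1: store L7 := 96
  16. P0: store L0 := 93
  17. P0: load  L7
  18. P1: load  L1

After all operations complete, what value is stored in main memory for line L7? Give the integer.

memory[L7] = 96

step 1: P2: load  L4  ⟶  IIE  (L4)  txn=BusRd  M[L4]=70
step 2: P1: load  L1  ⟶  IEI  (L1)  txn=BusRd  M[L1]=70
step 3: P2: load  L3  ⟶  IIE  (L3)  txn=BusRd  M[L3]=70
step 4: P1: load  L5  ⟶  IEI  (L5)  txn=BusRd  M[L5]=90
step 5: P0: load  L7  ⟶  EII  (L7)  txn=BusRd  M[L7]=40
step 6: P2: load  L1  ⟶  ISS  (L1)  txn=BusRd  M[L1]=70
step 7: P1: load  L3  ⟶  ISS  (L3)  txn=BusRd  M[L3]=70
step 8: P1: store L5 := 3  ⟶  IMI  (L5)  txn=∅  M[L5]=90
step 9: P1: load  L4  ⟶  ISS  (L4)  txn=BusRd  M[L4]=70
step 10: P2: store L7 := 55  ⟶  IIM  (L7)  txn=BusRdX  M[L7]=40
step 11: P0: load  L3  ⟶  SSS  (L3)  txn=BusRd  M[L3]=70
step 12: P0: load  L1  ⟶  SSS  (L1)  txn=BusRd  M[L1]=70
step 13: P1: load  L2  ⟶  IEI  (L2)  txn=BusRd  M[L2]=0
step 14: P0: load  L6  ⟶  EII  (L6)  txn=BusRd  M[L6]=20
step 15: P1: store L7 := 96  ⟶  IMI  (L7)  txn=BusRdX+Flush  M[L7]=55
step 16: P0: store L0 := 93  ⟶  MII  (L0)  txn=BusRdX  M[L0]=80
step 17: P0: load  L7  ⟶  SSI  (L7)  txn=BusRd+Flush  M[L7]=96
step 18: P1: load  L1  ⟶  SSS  (L1)  txn=∅  M[L1]=70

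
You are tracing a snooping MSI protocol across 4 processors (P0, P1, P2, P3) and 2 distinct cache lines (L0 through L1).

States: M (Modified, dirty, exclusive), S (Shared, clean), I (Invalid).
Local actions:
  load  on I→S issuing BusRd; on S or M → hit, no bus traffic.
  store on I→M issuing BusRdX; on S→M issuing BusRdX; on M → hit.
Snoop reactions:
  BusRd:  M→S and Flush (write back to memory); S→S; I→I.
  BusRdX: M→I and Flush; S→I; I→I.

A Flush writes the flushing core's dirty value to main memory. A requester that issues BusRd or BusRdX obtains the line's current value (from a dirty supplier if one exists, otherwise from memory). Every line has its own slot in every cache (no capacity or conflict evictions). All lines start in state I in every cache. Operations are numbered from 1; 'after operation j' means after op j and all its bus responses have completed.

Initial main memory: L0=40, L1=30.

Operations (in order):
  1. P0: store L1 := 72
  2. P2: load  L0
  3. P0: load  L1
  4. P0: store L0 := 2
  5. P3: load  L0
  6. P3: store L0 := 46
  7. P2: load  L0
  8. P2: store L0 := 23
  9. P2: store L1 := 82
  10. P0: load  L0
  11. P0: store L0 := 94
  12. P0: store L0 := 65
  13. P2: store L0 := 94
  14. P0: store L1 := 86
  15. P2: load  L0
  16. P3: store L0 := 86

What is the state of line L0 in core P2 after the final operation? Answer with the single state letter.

state = I

  op1 P0: store L1 := 72 → M/I/I/I on L1; bus BusRdX; mem=30
  op2 P2: load  L0 → I/I/S/I on L0; bus BusRd; mem=40
  op3 P0: load  L1 → M/I/I/I on L1; bus (none); mem=30
  op4 P0: store L0 := 2 → M/I/I/I on L0; bus BusRdX; mem=40
  op5 P3: load  L0 → S/I/I/S on L0; bus BusRd Flush; mem=2
  op6 P3: store L0 := 46 → I/I/I/M on L0; bus BusRdX; mem=2
  op7 P2: load  L0 → I/I/S/S on L0; bus BusRd Flush; mem=46
  op8 P2: store L0 := 23 → I/I/M/I on L0; bus BusRdX; mem=46
  op9 P2: store L1 := 82 → I/I/M/I on L1; bus BusRdX Flush; mem=72
  op10 P0: load  L0 → S/I/S/I on L0; bus BusRd Flush; mem=23
  op11 P0: store L0 := 94 → M/I/I/I on L0; bus BusRdX; mem=23
  op12 P0: store L0 := 65 → M/I/I/I on L0; bus (none); mem=23
  op13 P2: store L0 := 94 → I/I/M/I on L0; bus BusRdX Flush; mem=65
  op14 P0: store L1 := 86 → M/I/I/I on L1; bus BusRdX Flush; mem=82
  op15 P2: load  L0 → I/I/M/I on L0; bus (none); mem=65
  op16 P3: store L0 := 86 → I/I/I/M on L0; bus BusRdX Flush; mem=94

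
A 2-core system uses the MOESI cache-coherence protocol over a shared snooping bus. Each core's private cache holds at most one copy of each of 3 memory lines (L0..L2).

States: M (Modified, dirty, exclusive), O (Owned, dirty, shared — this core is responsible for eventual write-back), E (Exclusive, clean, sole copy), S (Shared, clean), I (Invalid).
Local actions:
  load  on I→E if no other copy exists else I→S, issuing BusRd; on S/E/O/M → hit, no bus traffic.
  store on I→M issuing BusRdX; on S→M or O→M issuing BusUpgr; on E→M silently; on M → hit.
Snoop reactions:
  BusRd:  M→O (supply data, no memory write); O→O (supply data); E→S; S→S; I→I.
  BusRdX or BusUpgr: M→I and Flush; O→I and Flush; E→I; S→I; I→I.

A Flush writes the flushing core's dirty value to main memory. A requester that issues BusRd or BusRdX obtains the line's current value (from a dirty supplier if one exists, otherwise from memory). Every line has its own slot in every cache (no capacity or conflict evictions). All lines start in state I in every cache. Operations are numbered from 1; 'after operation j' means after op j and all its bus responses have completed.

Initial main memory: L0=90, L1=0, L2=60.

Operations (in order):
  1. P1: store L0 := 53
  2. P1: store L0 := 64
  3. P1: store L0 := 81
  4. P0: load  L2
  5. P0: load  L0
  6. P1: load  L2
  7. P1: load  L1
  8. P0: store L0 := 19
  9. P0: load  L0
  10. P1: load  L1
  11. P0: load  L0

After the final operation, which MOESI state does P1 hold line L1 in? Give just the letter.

state = E

[1] P1: store L0 := 53 | P0:I, P1:M(53) | bus: BusRdX
[2] P1: store L0 := 64 | P0:I, P1:M(64) | bus: none
[3] P1: store L0 := 81 | P0:I, P1:M(81) | bus: none
[4] P0: load  L2 | P0:E(60), P1:I | bus: BusRd
[5] P0: load  L0 | P0:S(81), P1:O(81) | bus: BusRd
[6] P1: load  L2 | P0:S(60), P1:S(60) | bus: BusRd
[7] P1: load  L1 | P0:I, P1:E(0) | bus: BusRd
[8] P0: store L0 := 19 | P0:M(19), P1:I | bus: BusUpgr,Flush
[9] P0: load  L0 | P0:M(19), P1:I | bus: none
[10] P1: load  L1 | P0:I, P1:E(0) | bus: none
[11] P0: load  L0 | P0:M(19), P1:I | bus: none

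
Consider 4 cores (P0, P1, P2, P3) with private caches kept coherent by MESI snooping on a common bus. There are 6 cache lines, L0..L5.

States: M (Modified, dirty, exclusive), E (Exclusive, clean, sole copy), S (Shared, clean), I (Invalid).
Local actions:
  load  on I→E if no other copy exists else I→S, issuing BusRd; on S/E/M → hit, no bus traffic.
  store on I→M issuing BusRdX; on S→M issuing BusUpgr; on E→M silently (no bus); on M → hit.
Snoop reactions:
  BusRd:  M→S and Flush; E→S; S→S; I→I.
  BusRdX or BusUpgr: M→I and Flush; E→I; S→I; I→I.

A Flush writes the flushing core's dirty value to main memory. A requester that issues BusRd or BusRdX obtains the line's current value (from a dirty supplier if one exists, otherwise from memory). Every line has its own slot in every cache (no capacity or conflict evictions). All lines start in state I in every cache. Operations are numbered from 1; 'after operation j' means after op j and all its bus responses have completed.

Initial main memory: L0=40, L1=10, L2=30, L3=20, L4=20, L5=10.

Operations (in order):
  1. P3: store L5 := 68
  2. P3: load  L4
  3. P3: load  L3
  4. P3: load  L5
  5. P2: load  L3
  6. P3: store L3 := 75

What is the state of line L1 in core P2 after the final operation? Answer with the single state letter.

state = I

[1] P3: store L5 := 68 | P0:I, P1:I, P2:I, P3:M(68) | bus: BusRdX
[2] P3: load  L4 | P0:I, P1:I, P2:I, P3:E(20) | bus: BusRd
[3] P3: load  L3 | P0:I, P1:I, P2:I, P3:E(20) | bus: BusRd
[4] P3: load  L5 | P0:I, P1:I, P2:I, P3:M(68) | bus: none
[5] P2: load  L3 | P0:I, P1:I, P2:S(20), P3:S(20) | bus: BusRd
[6] P3: store L3 := 75 | P0:I, P1:I, P2:I, P3:M(75) | bus: BusUpgr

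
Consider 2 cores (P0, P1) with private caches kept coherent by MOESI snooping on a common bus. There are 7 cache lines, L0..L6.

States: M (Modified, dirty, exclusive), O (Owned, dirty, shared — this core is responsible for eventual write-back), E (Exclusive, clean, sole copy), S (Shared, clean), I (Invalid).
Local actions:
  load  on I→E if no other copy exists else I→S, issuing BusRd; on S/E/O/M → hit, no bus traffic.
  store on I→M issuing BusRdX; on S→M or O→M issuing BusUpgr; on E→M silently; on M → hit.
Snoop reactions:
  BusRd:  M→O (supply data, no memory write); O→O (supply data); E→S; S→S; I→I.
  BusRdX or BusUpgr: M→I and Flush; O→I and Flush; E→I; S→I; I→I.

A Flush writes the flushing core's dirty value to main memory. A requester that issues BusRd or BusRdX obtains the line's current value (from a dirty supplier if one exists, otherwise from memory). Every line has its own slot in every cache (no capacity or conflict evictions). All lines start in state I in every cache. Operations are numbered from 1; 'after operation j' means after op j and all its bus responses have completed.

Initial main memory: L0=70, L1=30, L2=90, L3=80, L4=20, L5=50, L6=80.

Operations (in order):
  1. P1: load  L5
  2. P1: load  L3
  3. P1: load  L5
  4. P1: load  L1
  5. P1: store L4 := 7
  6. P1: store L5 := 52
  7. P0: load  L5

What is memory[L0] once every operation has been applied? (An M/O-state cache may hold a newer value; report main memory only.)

[1] P1: load  L5 | P0:I, P1:E(50) | bus: BusRd
[2] P1: load  L3 | P0:I, P1:E(80) | bus: BusRd
[3] P1: load  L5 | P0:I, P1:E(50) | bus: none
[4] P1: load  L1 | P0:I, P1:E(30) | bus: BusRd
[5] P1: store L4 := 7 | P0:I, P1:M(7) | bus: BusRdX
[6] P1: store L5 := 52 | P0:I, P1:M(52) | bus: none
[7] P0: load  L5 | P0:S(52), P1:O(52) | bus: BusRd

memory[L0] = 70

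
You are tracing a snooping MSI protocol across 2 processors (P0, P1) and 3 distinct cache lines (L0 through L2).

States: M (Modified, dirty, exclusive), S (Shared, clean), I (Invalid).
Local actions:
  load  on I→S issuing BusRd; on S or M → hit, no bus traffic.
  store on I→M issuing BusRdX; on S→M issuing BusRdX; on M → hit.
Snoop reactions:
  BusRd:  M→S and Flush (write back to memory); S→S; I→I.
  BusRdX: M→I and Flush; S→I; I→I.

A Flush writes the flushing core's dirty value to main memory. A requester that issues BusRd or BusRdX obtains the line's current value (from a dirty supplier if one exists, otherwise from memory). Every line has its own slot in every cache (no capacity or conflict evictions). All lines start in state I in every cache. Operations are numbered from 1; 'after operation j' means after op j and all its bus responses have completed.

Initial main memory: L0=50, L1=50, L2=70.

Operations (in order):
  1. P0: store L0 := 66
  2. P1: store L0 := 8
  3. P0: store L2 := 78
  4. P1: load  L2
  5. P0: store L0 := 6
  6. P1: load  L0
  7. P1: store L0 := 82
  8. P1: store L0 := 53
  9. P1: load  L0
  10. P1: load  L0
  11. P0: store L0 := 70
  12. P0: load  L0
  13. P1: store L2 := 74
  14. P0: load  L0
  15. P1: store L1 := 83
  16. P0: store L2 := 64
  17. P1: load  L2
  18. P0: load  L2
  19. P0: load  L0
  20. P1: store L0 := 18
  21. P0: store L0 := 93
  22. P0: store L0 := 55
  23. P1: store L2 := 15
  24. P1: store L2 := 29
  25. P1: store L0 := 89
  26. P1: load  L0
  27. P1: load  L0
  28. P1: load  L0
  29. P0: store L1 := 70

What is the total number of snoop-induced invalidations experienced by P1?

  op1 P0: store L0 := 66 → M/I on L0; bus BusRdX; mem=50
  op2 P1: store L0 := 8 → I/M on L0; bus BusRdX Flush; mem=66
  op3 P0: store L2 := 78 → M/I on L2; bus BusRdX; mem=70
  op4 P1: load  L2 → S/S on L2; bus BusRd Flush; mem=78
  op5 P0: store L0 := 6 → M/I on L0; bus BusRdX Flush; mem=8
  op6 P1: load  L0 → S/S on L0; bus BusRd Flush; mem=6
  op7 P1: store L0 := 82 → I/M on L0; bus BusRdX; mem=6
  op8 P1: store L0 := 53 → I/M on L0; bus (none); mem=6
  op9 P1: load  L0 → I/M on L0; bus (none); mem=6
  op10 P1: load  L0 → I/M on L0; bus (none); mem=6
  op11 P0: store L0 := 70 → M/I on L0; bus BusRdX Flush; mem=53
  op12 P0: load  L0 → M/I on L0; bus (none); mem=53
  op13 P1: store L2 := 74 → I/M on L2; bus BusRdX; mem=78
  op14 P0: load  L0 → M/I on L0; bus (none); mem=53
  op15 P1: store L1 := 83 → I/M on L1; bus BusRdX; mem=50
  op16 P0: store L2 := 64 → M/I on L2; bus BusRdX Flush; mem=74
  op17 P1: load  L2 → S/S on L2; bus BusRd Flush; mem=64
  op18 P0: load  L2 → S/S on L2; bus (none); mem=64
  op19 P0: load  L0 → M/I on L0; bus (none); mem=53
  op20 P1: store L0 := 18 → I/M on L0; bus BusRdX Flush; mem=70
  op21 P0: store L0 := 93 → M/I on L0; bus BusRdX Flush; mem=18
  op22 P0: store L0 := 55 → M/I on L0; bus (none); mem=18
  op23 P1: store L2 := 15 → I/M on L2; bus BusRdX; mem=64
  op24 P1: store L2 := 29 → I/M on L2; bus (none); mem=64
  op25 P1: store L0 := 89 → I/M on L0; bus BusRdX Flush; mem=55
  op26 P1: load  L0 → I/M on L0; bus (none); mem=55
  op27 P1: load  L0 → I/M on L0; bus (none); mem=55
  op28 P1: load  L0 → I/M on L0; bus (none); mem=55
  op29 P0: store L1 := 70 → M/I on L1; bus BusRdX Flush; mem=83

invalidations = 5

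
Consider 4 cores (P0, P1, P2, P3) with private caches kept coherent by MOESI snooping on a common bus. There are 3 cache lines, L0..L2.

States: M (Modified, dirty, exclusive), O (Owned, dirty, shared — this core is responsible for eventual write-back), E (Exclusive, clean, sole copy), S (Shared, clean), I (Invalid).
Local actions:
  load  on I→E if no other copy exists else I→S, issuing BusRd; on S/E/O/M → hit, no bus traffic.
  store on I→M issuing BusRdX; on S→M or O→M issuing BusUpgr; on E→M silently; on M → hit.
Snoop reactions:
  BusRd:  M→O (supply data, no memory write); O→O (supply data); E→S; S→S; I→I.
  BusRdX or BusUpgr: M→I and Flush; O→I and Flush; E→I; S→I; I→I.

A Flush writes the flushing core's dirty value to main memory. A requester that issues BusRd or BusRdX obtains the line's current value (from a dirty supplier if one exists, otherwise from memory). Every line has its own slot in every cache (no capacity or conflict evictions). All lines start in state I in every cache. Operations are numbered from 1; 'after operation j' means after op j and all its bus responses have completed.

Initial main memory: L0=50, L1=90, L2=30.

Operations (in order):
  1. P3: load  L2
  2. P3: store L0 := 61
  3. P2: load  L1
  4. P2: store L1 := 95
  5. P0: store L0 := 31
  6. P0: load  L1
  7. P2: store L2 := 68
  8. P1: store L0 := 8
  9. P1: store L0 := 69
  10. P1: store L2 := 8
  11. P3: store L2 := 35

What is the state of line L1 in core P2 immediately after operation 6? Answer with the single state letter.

1. P3: load  L2  bus=[BusRd]  L2: P0=I P1=I P2=I P3=E  mem[L2]=30
2. P3: store L0 := 61  bus=[BusRdX]  L0: P0=I P1=I P2=I P3=M  mem[L0]=50
3. P2: load  L1  bus=[BusRd]  L1: P0=I P1=I P2=E P3=I  mem[L1]=90
4. P2: store L1 := 95  bus=[-]  L1: P0=I P1=I P2=M P3=I  mem[L1]=90
5. P0: store L0 := 31  bus=[BusRdX,Flush]  L0: P0=M P1=I P2=I P3=I  mem[L0]=61
6. P0: load  L1  bus=[BusRd]  L1: P0=S P1=I P2=O P3=I  mem[L1]=90
7. P2: store L2 := 68  bus=[BusRdX]  L2: P0=I P1=I P2=M P3=I  mem[L2]=30
8. P1: store L0 := 8  bus=[BusRdX,Flush]  L0: P0=I P1=M P2=I P3=I  mem[L0]=31
9. P1: store L0 := 69  bus=[-]  L0: P0=I P1=M P2=I P3=I  mem[L0]=31
10. P1: store L2 := 8  bus=[BusRdX,Flush]  L2: P0=I P1=M P2=I P3=I  mem[L2]=68
11. P3: store L2 := 35  bus=[BusRdX,Flush]  L2: P0=I P1=I P2=I P3=M  mem[L2]=8

state = O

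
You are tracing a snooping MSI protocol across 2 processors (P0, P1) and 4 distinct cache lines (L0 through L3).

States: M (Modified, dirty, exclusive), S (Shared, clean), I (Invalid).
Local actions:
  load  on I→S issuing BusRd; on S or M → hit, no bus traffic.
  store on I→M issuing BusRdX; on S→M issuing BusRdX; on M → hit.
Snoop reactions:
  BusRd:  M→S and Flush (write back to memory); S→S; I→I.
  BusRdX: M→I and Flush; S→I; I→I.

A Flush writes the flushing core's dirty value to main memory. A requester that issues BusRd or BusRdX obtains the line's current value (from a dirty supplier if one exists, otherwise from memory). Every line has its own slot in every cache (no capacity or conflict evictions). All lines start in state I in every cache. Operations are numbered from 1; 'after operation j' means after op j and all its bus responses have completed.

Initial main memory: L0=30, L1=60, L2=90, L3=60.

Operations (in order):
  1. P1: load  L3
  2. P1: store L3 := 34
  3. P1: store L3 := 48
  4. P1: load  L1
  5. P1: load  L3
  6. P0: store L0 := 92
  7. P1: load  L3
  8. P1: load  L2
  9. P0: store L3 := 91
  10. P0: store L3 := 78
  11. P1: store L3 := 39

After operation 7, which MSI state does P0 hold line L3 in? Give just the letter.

state = I

  op1 P1: load  L3 → I/S on L3; bus BusRd; mem=60
  op2 P1: store L3 := 34 → I/M on L3; bus BusRdX; mem=60
  op3 P1: store L3 := 48 → I/M on L3; bus (none); mem=60
  op4 P1: load  L1 → I/S on L1; bus BusRd; mem=60
  op5 P1: load  L3 → I/M on L3; bus (none); mem=60
  op6 P0: store L0 := 92 → M/I on L0; bus BusRdX; mem=30
  op7 P1: load  L3 → I/M on L3; bus (none); mem=60
  op8 P1: load  L2 → I/S on L2; bus BusRd; mem=90
  op9 P0: store L3 := 91 → M/I on L3; bus BusRdX Flush; mem=48
  op10 P0: store L3 := 78 → M/I on L3; bus (none); mem=48
  op11 P1: store L3 := 39 → I/M on L3; bus BusRdX Flush; mem=78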